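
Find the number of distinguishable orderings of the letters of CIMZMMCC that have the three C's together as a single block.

Treat the 3 copies of C as a single block. The multiset to arrange is then {CCC, I, M, M, M, Z}, 6 items in all.
That gives (6)!/(3!) = 120 arrangements.

120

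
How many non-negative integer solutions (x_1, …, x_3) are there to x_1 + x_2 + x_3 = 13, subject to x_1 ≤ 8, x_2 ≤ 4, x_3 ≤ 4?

Ignoring the caps, the number of non-negative solutions to x_1+…+x_3 = 13 is C(15,2) = 105.
Subtract solutions that violate a single cap (substitute x_i' = x_i − (cap_i+1)): x_1 ≥ 9 gives C(6,2) = 15; x_2 ≥ 5 gives C(10,2) = 45; x_3 ≥ 5 gives C(10,2) = 45. Together 105.
Add back pairs where two caps are both exceeded: 0 + 0 + 10 = 10.
By inclusion–exclusion the count is 105 − 105 + 10 = 10.

10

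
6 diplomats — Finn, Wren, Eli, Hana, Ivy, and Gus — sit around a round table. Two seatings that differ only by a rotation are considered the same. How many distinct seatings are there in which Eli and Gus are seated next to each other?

Glue Eli and Gus into a block (2 internal orders). Seating 5 units around a circle gives (4)! arrangements.
So 2 × (4)! = 2 × 24 = 48.

48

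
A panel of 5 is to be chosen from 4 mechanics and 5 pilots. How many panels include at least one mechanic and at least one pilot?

125

With no constraint there are C(9,5) = 126 possible selections.
Subtract selections that omit an entire group: no mechanics → C(5,5) = 1; no pilots → C(4,5) = 0.
Both groups omitted at once is impossible, so 126 − 1 = 125.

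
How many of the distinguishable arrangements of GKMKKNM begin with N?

With the first slot taken by N, it remains to arrange the other 6 letters (GKMKKM).
Those 6 letters have K appearing 3 times and M appearing twice, giving (6)!/(3!·2!) = 60.

60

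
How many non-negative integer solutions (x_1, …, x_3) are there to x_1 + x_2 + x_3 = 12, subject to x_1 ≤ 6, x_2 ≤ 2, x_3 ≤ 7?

Without the upper bounds there are C(14,2) = 91 ways to split 12 among 3 variables.
Subtract solutions that violate a single cap (substitute x_i' = x_i − (cap_i+1)): x_1 ≥ 7 gives C(7,2) = 21; x_2 ≥ 3 gives C(11,2) = 55; x_3 ≥ 8 gives C(6,2) = 15. Together 91.
Add back pairs where two caps are both exceeded: 6 + 0 + 3 = 9.
By inclusion–exclusion the count is 91 − 91 + 9 = 9.

9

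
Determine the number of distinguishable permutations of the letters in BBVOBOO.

Letter multiplicities in BBVOBOO: B×3, O×3, V×1.
Dividing 7! = 5040 by 3!·3! = 36 for the repeated letters gives 140.

140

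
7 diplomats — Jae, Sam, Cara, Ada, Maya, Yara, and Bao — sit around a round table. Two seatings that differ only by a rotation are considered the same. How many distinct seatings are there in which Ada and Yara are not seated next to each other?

All circular seatings of 7 people number (6)! = 720.
Seatings with Ada beside Yara: treat them as a block with 2 internal orders, giving 2 × (5)! = 240.
Subtracting, 720 − 240 = 480.

480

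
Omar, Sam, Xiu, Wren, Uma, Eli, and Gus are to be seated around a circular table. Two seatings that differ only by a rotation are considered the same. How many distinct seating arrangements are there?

Seat Omar anywhere (absorbing the rotational symmetry), then permute the other 6: (6)! = 720.

720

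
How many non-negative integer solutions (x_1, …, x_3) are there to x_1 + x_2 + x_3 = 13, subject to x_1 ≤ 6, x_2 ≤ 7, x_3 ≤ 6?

28

Ignoring the caps, the number of non-negative solutions to x_1+…+x_3 = 13 is C(15,2) = 105.
Subtract solutions that violate a single cap (substitute x_i' = x_i − (cap_i+1)): x_1 ≥ 7 gives C(8,2) = 28; x_2 ≥ 8 gives C(7,2) = 21; x_3 ≥ 7 gives C(8,2) = 28. Together 77.
No two caps can be exceeded simultaneously, so the pair terms are all 0.
By inclusion–exclusion the count is 105 − 77 + 0 = 28.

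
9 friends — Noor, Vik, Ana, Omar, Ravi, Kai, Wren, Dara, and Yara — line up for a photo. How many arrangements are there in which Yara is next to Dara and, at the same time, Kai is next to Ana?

20160

Treat {Yara,Dara} as one block (2 orders) and {Kai,Ana} as another (2 orders).
That leaves 7 units to arrange: 2 × 2 × 7! = 4 × 5040 = 20160.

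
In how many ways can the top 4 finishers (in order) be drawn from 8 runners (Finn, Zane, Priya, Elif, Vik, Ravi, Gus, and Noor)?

This is an ordered selection of 4 from 8: P(8,4).
That gives 8 × 7 × 6 × 5 = 1680.

1680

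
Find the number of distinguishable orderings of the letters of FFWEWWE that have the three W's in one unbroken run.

Treat the 3 copies of W as a single block. The multiset to arrange is then {WWW, E, E, F, F}, 5 items in all.
That gives (5)!/(2!·2!) = 30 arrangements.

30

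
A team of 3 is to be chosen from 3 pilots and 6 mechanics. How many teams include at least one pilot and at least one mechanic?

Unrestricted: C(9,3) = 84 ways to pick any 3 of the 9.
Selections missing a whole group: no pilots → C(6,3) = 20; no mechanics → C(3,3) = 1.
Both groups omitted at once is impossible, so 84 − 21 = 63.

63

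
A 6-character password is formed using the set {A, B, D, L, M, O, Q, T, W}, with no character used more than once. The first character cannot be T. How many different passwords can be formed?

53760

The first character has 9−1 = 8 choices (anything except T).
The remaining 5 characters are filled from the other 8 symbols without repetition: 8 × 7 × 6 × 5 × 4 = 6720.
Total: 8 × 6720 = 53760.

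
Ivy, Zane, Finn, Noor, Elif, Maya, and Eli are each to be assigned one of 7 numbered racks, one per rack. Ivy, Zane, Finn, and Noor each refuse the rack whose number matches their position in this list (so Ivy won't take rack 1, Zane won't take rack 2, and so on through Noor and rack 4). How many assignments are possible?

Let Aᵢ (for 1 ≤ i ≤ 4) be the placements that put person i in their forbidden rack. Any j of these fix j positions, leaving (7−j)! ways to fill the rest, and there are C(4,j) ways to pick which j.
By inclusion–exclusion, the number of valid placements is Σ_{j=0}^{4} (−1)^j C(4,j)·(7−j)!.
Computing: 5040 − 2880 + 720 − 96 + 6 = 2790.

2790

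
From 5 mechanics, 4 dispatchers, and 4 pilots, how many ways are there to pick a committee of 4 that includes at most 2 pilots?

Split by how many pilots are chosen (0 through 2).
Sum: C(4,0)·C(9,4) + C(4,1)·C(9,3) + C(4,2)·C(9,2) = 126 + 336 + 216 = 678.

678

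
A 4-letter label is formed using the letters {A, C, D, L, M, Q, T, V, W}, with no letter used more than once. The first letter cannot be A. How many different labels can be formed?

The first letter has 9−1 = 8 choices (anything except A).
The remaining 3 letters are filled from the other 8 symbols without repetition: 8 × 7 × 6 = 336.
Total: 8 × 336 = 2688.

2688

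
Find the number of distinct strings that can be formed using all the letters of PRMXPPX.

420

The 7 letters of PRMXPPX have repeats: P appearing 3 times and X appearing twice.
So there are 7! / (3!·2!) = 420 distinguishable arrangements.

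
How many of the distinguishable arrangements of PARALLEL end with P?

420

Fix P in the last position and arrange the remaining 7 letters.
Those 7 letters have A appearing twice and L appearing 3 times, giving (7)!/(3!·2!) = 420.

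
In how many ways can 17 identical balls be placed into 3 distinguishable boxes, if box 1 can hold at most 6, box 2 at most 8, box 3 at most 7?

15

By stars and bars, unrestricted non-negative solutions to x_1+…+x_3 = 17 number C(17+2,2) = 171.
Subtract solutions that violate a single cap (substitute x_i' = x_i − (cap_i+1)): x_1 ≥ 7 gives C(12,2) = 66; x_2 ≥ 9 gives C(10,2) = 45; x_3 ≥ 8 gives C(11,2) = 55. Together 166.
Add back pairs where two caps are both exceeded: 3 + 6 + 1 = 10.
By inclusion–exclusion the count is 171 − 166 + 10 = 15.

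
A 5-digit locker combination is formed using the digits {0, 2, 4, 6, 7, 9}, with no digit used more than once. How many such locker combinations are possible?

720

With no repetition, fill the 5 digits in order: 6 choices, then 5, down to 2.
That product is 6 × 5 × 4 × 3 × 2 = 720.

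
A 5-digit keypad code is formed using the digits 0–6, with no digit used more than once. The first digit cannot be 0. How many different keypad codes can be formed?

2160

The first digit has 7−1 = 6 choices (anything except 0).
The remaining 4 digits are filled from the other 6 symbols without repetition: 6 × 5 × 4 × 3 = 360.
Total: 6 × 360 = 2160.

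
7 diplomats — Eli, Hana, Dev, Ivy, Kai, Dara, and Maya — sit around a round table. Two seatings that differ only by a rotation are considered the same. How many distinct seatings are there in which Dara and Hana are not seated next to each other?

All circular seatings of 7 people number (6)! = 720.
Those with Dara next to Hana: fuse the pair into one unit and seat 6 units around a circle — 2·(5)! = 240.
Subtracting, 720 − 240 = 480.

480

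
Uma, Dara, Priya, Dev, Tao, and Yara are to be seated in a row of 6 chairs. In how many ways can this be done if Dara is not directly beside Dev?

480

There are 6! = 720 arrangements in all. If Dara and Dev are adjacent, merging them into one block gives 2·(5)! = 240 arrangements.
So 720 − 240 = 480 arrangements keep them apart.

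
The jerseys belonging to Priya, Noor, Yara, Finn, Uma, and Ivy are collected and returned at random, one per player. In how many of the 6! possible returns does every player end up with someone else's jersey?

Count assignments avoiding every fixed point. For any j of the 6 players fixed to their old jersey, the other 6−j can be arranged in (6−j)! ways.
By inclusion–exclusion this is Σ_{j=0}^{6} (−1)^j C(6,j)·(6−j)!.
Computing: 720 − 720 + 360 − 120 + 30 − 6 + 1 = 265.

265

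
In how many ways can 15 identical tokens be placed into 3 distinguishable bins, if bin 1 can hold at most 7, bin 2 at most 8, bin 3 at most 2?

Ignoring the caps, the number of non-negative solutions to x_1+…+x_3 = 15 is C(17,2) = 136.
Subtract solutions that violate a single cap (substitute x_i' = x_i − (cap_i+1)): x_1 ≥ 8 gives C(9,2) = 36; x_2 ≥ 9 gives C(8,2) = 28; x_3 ≥ 3 gives C(14,2) = 91. Together 155.
Add back pairs where two caps are both exceeded: 0 + 15 + 10 = 25.
By inclusion–exclusion the count is 136 − 155 + 25 = 6.

6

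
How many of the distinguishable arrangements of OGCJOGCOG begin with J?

560

Fix J in the first position and arrange the remaining 8 letters.
Those 8 letters have C appearing twice, G appearing 3 times, and O appearing 3 times, giving (8)!/(3!·3!·2!) = 560.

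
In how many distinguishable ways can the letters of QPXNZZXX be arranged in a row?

3360

The 8 letters of QPXNZZXX have repeats: X appearing 3 times and Z appearing twice.
The number of distinct arrangements is 8!/(3!·2!) = 40320/12 = 3360.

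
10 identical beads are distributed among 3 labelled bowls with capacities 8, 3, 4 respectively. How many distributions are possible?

17

By stars and bars, unrestricted non-negative solutions to x_1+…+x_3 = 10 number C(10+2,2) = 66.
Subtract solutions that violate a single cap (substitute x_i' = x_i − (cap_i+1)): x_1 ≥ 9 gives C(3,2) = 3; x_2 ≥ 4 gives C(8,2) = 28; x_3 ≥ 5 gives C(7,2) = 21. Together 52.
Add back pairs where two caps are both exceeded: 0 + 0 + 3 = 3.
By inclusion–exclusion the count is 66 − 52 + 3 = 17.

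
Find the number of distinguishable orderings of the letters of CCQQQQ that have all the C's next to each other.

5

Treat the 2 copies of C as a single block. The multiset to arrange is then {CC, Q, Q, Q, Q}, 5 items in all.
That gives (5)!/(4!) = 5 arrangements.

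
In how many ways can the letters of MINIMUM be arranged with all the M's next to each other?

Treat the 3 copies of M as a single block. The multiset to arrange is then {MMM, I, I, N, U}, 5 items in all.
That gives (5)!/(2!) = 60 arrangements.

60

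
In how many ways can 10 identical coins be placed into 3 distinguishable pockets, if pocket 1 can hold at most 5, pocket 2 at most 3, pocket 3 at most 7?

18

By stars and bars, unrestricted non-negative solutions to x_1+…+x_3 = 10 number C(10+2,2) = 66.
Subtract solutions that violate a single cap (substitute x_i' = x_i − (cap_i+1)): x_1 ≥ 6 gives C(6,2) = 15; x_2 ≥ 4 gives C(8,2) = 28; x_3 ≥ 8 gives C(4,2) = 6. Together 49.
Add back pairs where two caps are both exceeded: 1 + 0 + 0 = 1.
By inclusion–exclusion the count is 66 − 49 + 1 = 18.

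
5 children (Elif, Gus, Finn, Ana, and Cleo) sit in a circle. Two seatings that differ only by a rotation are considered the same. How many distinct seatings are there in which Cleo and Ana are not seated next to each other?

12

Without the restriction there are (4)! = 24 seatings.
Those with Cleo next to Ana: fuse the pair into one unit and seat 4 units around a circle — 2·(3)! = 12.
Subtracting, 24 − 12 = 12.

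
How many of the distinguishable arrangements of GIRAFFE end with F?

720

With the last slot taken by F, it remains to arrange the other 6 letters (GIRAFE).
Those 6 letters are all distinct, giving (6)! = 720.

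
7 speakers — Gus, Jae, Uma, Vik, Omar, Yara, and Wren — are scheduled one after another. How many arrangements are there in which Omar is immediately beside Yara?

1440

Glue Omar and Yara into one block (2 internal orders), leaving 6 units to arrange in a row.
So the count is 2·(6)! = 1440.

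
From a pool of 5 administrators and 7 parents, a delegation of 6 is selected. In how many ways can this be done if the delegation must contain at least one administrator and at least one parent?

917

Unrestricted: C(12,6) = 924 ways to pick any 6 of the 12.
Selections missing a whole group: no administrators → C(7,6) = 7; no parents → C(5,6) = 0.
Both groups omitted at once is impossible, so 924 − 7 = 917.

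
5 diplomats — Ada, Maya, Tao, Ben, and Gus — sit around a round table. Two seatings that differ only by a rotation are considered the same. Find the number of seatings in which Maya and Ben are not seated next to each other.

12

Without the restriction there are (4)! = 24 seatings.
Seatings with Maya beside Ben: treat them as a block with 2 internal orders, giving 2 × (3)! = 12.
Subtracting, 24 − 12 = 12.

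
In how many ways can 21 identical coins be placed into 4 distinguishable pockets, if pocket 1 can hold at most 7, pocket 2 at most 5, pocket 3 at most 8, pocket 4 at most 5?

35

Without the upper bounds there are C(24,3) = 2024 ways to split 21 among 4 pockets.
Subtract solutions that violate a single cap (substitute x_i' = x_i − (cap_i+1)): x_1 ≥ 8 gives C(16,3) = 560; x_2 ≥ 6 gives C(18,3) = 816; x_3 ≥ 9 gives C(15,3) = 455; x_4 ≥ 6 gives C(18,3) = 816. Together 2647.
Add back pairs where two caps are both exceeded: 120 + 35 + 120 + 84 + 220 + 84 = 663.
Subtract triples: 0 + 4 + 0 + 1 = 5.
By inclusion–exclusion the count is 2024 − 2647 + 663 − 5 = 35.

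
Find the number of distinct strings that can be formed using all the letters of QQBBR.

30

The 5 letters of QQBBR have repeats: B appearing twice and Q appearing twice.
The number of distinct arrangements is 5!/(2!·2!) = 120/4 = 30.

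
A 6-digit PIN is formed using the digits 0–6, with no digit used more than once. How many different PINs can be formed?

5040

With no repetition, fill the 6 digits in order: 7 choices, then 6, down to 2.
That product is 7 × 6 × 5 × 4 × 3 × 2 = 5040.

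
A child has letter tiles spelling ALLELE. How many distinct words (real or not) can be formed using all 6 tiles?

The 6 letters of ALLELE have repeats: E appearing twice and L appearing 3 times.
Dividing 6! = 720 by 3!·2! = 12 for the repeated letters gives 60.

60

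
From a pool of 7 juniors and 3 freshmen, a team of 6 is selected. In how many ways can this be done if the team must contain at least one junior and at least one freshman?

203

Total 6-person selections from all 10: C(10,6) = 210.
Selections missing a whole group: no juniors → C(3,6) = 0; no freshmen → C(7,6) = 7.
Both groups omitted at once is impossible, so 210 − 7 = 203.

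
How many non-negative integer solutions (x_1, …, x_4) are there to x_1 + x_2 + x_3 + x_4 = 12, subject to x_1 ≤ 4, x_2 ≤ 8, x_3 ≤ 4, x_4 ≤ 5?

129

Ignoring the caps, the number of non-negative solutions to x_1+…+x_4 = 12 is C(15,3) = 455.
Subtract solutions that violate a single cap (substitute x_i' = x_i − (cap_i+1)): x_1 ≥ 5 gives C(10,3) = 120; x_2 ≥ 9 gives C(6,3) = 20; x_3 ≥ 5 gives C(10,3) = 120; x_4 ≥ 6 gives C(9,3) = 84. Together 344.
Add back pairs where two caps are both exceeded: 0 + 10 + 4 + 0 + 0 + 4 = 18.
By inclusion–exclusion the count is 455 − 344 + 18 = 129.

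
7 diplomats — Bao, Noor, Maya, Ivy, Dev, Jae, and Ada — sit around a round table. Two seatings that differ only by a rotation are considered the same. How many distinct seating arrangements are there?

720

Seat Bao anywhere (absorbing the rotational symmetry), then permute the other 6: (6)! = 720.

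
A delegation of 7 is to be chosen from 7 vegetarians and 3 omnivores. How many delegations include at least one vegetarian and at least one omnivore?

Total 7-person selections from all 10: C(10,7) = 120.
Subtract selections that omit an entire group: no vegetarians → C(3,7) = 0; no omnivores → C(7,7) = 1.
Both groups omitted at once is impossible, so 120 − 1 = 119.

119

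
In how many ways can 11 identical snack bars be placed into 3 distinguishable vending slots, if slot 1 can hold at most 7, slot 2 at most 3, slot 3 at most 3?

Without the upper bounds there are C(13,2) = 78 ways to split 11 among 3 vending slots.
Subtract solutions that violate a single cap (substitute x_i' = x_i − (cap_i+1)): x_1 ≥ 8 gives C(5,2) = 10; x_2 ≥ 4 gives C(9,2) = 36; x_3 ≥ 4 gives C(9,2) = 36. Together 82.
Add back pairs where two caps are both exceeded: 0 + 0 + 10 = 10.
By inclusion–exclusion the count is 78 − 82 + 10 = 6.

6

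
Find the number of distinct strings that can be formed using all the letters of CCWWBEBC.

1680

The 8 letters of CCWWBEBC have repeats: B appearing twice, C appearing 3 times, and W appearing twice.
So there are 8! / (3!·2!·2!) = 1680 distinguishable arrangements.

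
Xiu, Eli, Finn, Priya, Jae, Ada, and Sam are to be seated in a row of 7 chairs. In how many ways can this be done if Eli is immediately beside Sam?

1440

Treat {Eli, Sam} as a single unit. There are 6 units to order, and the pair itself can be ordered 2 ways.
So the count is 2·(6)! = 1440.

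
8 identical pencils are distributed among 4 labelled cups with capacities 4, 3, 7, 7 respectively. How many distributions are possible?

108

By stars and bars, unrestricted non-negative solutions to x_1+…+x_4 = 8 number C(8+3,3) = 165.
Subtract solutions that violate a single cap (substitute x_i' = x_i − (cap_i+1)): x_1 ≥ 5 gives C(6,3) = 20; x_2 ≥ 4 gives C(7,3) = 35; x_3 ≥ 8 gives C(3,3) = 1; x_4 ≥ 8 gives C(3,3) = 1. Together 57.
No two caps can be exceeded simultaneously, so the pair terms are all 0.
By inclusion–exclusion the count is 165 − 57 + 0 = 108.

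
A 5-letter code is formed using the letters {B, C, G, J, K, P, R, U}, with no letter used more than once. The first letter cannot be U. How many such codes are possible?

The first letter has 8−1 = 7 choices (anything except U).
The remaining 4 letters are filled from the other 7 symbols without repetition: 7 × 6 × 5 × 4 = 840.
Total: 7 × 840 = 5880.

5880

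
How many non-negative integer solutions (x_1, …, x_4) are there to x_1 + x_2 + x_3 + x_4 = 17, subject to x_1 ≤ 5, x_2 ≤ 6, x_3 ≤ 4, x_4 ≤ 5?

20

By stars and bars, unrestricted non-negative solutions to x_1+…+x_4 = 17 number C(17+3,3) = 1140.
Subtract solutions that violate a single cap (substitute x_i' = x_i − (cap_i+1)): x_1 ≥ 6 gives C(14,3) = 364; x_2 ≥ 7 gives C(13,3) = 286; x_3 ≥ 5 gives C(15,3) = 455; x_4 ≥ 6 gives C(14,3) = 364. Together 1469.
Add back pairs where two caps are both exceeded: 35 + 84 + 56 + 56 + 35 + 84 = 350.
Subtract triples: 0 + 0 + 1 + 0 = 1.
By inclusion–exclusion the count is 1140 − 1469 + 350 − 1 = 20.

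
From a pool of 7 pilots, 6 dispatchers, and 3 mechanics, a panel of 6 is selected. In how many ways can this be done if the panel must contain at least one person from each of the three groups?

6006

With no constraint there are C(16,6) = 8008 possible selections.
Selections missing a whole group: no pilots → C(9,6) = 84; no dispatchers → C(10,6) = 210; no mechanics → C(13,6) = 1716.
Add back selections omitting two groups (i.e. drawn from a single group): C(7,6) + C(6,6) + C(3,6) = 8.
By inclusion–exclusion: 8008 − 2010 + 8 = 6006.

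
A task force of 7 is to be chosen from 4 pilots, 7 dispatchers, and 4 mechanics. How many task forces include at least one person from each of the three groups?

Total 7-person selections from all 15: C(15,7) = 6435.
Selections missing a whole group: no pilots → C(11,7) = 330; no dispatchers → C(8,7) = 8; no mechanics → C(11,7) = 330.
Add back selections omitting two groups (i.e. drawn from a single group): C(4,7) + C(7,7) + C(4,7) = 1.
By inclusion–exclusion: 6435 − 668 + 1 = 5768.

5768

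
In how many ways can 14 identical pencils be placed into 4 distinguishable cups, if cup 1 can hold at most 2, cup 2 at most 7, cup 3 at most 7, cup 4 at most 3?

Without the upper bounds there are C(17,3) = 680 ways to split 14 among 4 cups.
Subtract solutions that violate a single cap (substitute x_i' = x_i − (cap_i+1)): x_1 ≥ 3 gives C(14,3) = 364; x_2 ≥ 8 gives C(9,3) = 84; x_3 ≥ 8 gives C(9,3) = 84; x_4 ≥ 4 gives C(13,3) = 286. Together 818.
Add back pairs where two caps are both exceeded: 20 + 20 + 120 + 0 + 10 + 10 = 180.
By inclusion–exclusion the count is 680 − 818 + 180 = 42.

42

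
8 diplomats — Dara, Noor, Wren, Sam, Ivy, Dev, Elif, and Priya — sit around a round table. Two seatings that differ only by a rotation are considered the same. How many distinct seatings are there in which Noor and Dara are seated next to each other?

1440

Glue Noor and Dara into a block (2 internal orders). Seating 7 units around a circle gives (6)! arrangements.
So 2 × (6)! = 2 × 720 = 1440.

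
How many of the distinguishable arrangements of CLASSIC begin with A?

Fix A in the first position and arrange the remaining 6 letters.
Those 6 letters have C appearing twice and S appearing twice, giving (6)!/(2!·2!) = 180.

180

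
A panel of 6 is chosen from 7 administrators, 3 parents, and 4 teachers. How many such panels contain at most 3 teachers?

2958

Split by how many teachers are chosen (0 through 3).
Sum: C(4,0)·C(10,6) + C(4,1)·C(10,5) + C(4,2)·C(10,4) + C(4,3)·C(10,3) = 210 + 1008 + 1260 + 480 = 2958.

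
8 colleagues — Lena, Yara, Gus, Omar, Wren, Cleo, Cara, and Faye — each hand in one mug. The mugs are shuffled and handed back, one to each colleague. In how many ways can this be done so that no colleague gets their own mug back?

Let Aᵢ be the assignments in which colleague i gets their own mug. We want the size of the complement of A₁∪…∪A_8.
By inclusion–exclusion this is Σ_{j=0}^{8} (−1)^j C(8,j)·(8−j)!.
Computing: 40320 − 40320 + 20160 − 6720 + 1680 − 336 + 56 − 8 + 1 = 14833.

14833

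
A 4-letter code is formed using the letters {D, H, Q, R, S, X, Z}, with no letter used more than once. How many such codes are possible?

With no repetition, fill the 4 letters in order: 7 choices, then 6, down to 4.
That product is 7 × 6 × 5 × 4 = 840.

840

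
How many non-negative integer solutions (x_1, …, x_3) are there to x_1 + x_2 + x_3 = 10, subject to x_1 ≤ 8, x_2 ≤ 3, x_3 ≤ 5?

Ignoring the caps, the number of non-negative solutions to x_1+…+x_3 = 10 is C(12,2) = 66.
Subtract solutions that violate a single cap (substitute x_i' = x_i − (cap_i+1)): x_1 ≥ 9 gives C(3,2) = 3; x_2 ≥ 4 gives C(8,2) = 28; x_3 ≥ 6 gives C(6,2) = 15. Together 46.
Add back pairs where two caps are both exceeded: 0 + 0 + 1 = 1.
By inclusion–exclusion the count is 66 − 46 + 1 = 21.

21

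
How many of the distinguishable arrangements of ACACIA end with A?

Fix A in the last position and arrange the remaining 5 letters.
Those 5 letters have A appearing twice and C appearing twice, giving (5)!/(2!·2!) = 30.

30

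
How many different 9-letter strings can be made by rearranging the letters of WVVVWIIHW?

WVVVWIIHW has 9 letters with I appearing twice, V appearing 3 times, and W appearing 3 times.
Dividing 9! = 362880 by 3!·3!·2! = 72 for the repeated letters gives 5040.

5040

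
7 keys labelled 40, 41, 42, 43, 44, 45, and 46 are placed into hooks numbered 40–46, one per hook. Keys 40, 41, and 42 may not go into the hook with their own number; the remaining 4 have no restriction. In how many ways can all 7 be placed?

3216

Let Aᵢ (for i ∈ {40, 41, 42}) be the placements that put key i in its forbidden hook. Any j of these fix j positions, leaving (7−j)! ways to fill the rest, and there are C(3,j) ways to pick which j.
By inclusion–exclusion, the number of valid placements is Σ_{j=0}^{3} (−1)^j C(3,j)·(7−j)!.
Computing: 5040 − 2160 + 360 − 24 = 3216.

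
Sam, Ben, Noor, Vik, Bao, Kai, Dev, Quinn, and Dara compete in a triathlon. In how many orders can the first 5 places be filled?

There are 9 choices for 1st place, 8 for 2nd, and so on down to 5 for position 5.
That gives 9 × 8 × 7 × 6 × 5 = 15120.

15120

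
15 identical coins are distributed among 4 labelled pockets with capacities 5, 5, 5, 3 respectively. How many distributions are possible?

Ignoring the caps, the number of non-negative solutions to x_1+…+x_4 = 15 is C(18,3) = 816.
Subtract solutions that violate a single cap (substitute x_i' = x_i − (cap_i+1)): x_1 ≥ 6 gives C(12,3) = 220; x_2 ≥ 6 gives C(12,3) = 220; x_3 ≥ 6 gives C(12,3) = 220; x_4 ≥ 4 gives C(14,3) = 364. Together 1024.
Add back pairs where two caps are both exceeded: 20 + 20 + 56 + 20 + 56 + 56 = 228.
By inclusion–exclusion the count is 816 − 1024 + 228 = 20.

20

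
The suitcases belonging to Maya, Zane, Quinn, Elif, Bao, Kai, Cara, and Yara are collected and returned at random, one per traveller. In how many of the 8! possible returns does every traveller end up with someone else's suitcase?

14833

Count assignments avoiding every fixed point. For any j of the 8 travellers fixed to their own suitcase, the other 8−j can be arranged in (8−j)! ways.
By inclusion–exclusion this is Σ_{j=0}^{8} (−1)^j C(8,j)·(8−j)!.
Computing: 40320 − 40320 + 20160 − 6720 + 1680 − 336 + 56 − 8 + 1 = 14833.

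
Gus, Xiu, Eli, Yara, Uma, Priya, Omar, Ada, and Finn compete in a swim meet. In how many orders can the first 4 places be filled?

3024

This is an ordered selection of 4 from 9: P(9,4).
That gives 9 × 8 × 7 × 6 = 3024.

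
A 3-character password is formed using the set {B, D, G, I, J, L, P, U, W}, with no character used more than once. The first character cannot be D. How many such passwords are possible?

448

The first character has 9−1 = 8 choices (anything except D).
The remaining 2 characters are filled from the other 8 symbols without repetition: 8 × 7 = 56.
Total: 8 × 56 = 448.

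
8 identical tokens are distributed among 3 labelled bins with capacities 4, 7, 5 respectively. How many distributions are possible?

Ignoring the caps, the number of non-negative solutions to x_1+…+x_3 = 8 is C(10,2) = 45.
Subtract solutions that violate a single cap (substitute x_i' = x_i − (cap_i+1)): x_1 ≥ 5 gives C(5,2) = 10; x_2 ≥ 8 gives C(2,2) = 1; x_3 ≥ 6 gives C(4,2) = 6. Together 17.
No two caps can be exceeded simultaneously, so the pair terms are all 0.
By inclusion–exclusion the count is 45 − 17 + 0 = 28.

28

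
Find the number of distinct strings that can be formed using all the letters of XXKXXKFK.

Letter multiplicities in XXKXXKFK: F×1, K×3, X×4.
So there are 8! / (4!·3!) = 280 distinguishable arrangements.

280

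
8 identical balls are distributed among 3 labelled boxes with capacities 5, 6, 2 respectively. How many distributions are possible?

Ignoring the caps, the number of non-negative solutions to x_1+…+x_3 = 8 is C(10,2) = 45.
Subtract solutions that violate a single cap (substitute x_i' = x_i − (cap_i+1)): x_1 ≥ 6 gives C(4,2) = 6; x_2 ≥ 7 gives C(3,2) = 3; x_3 ≥ 3 gives C(7,2) = 21. Together 30.
No two caps can be exceeded simultaneously, so the pair terms are all 0.
By inclusion–exclusion the count is 45 − 30 + 0 = 15.

15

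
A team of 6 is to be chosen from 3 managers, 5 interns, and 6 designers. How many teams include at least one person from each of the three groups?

2430

With no constraint there are C(14,6) = 3003 possible selections.
Subtract selections that omit an entire group: no managers → C(11,6) = 462; no interns → C(9,6) = 84; no designers → C(8,6) = 28.
Add back selections omitting two groups (i.e. drawn from a single group): C(3,6) + C(5,6) + C(6,6) = 1.
By inclusion–exclusion: 3003 − 574 + 1 = 2430.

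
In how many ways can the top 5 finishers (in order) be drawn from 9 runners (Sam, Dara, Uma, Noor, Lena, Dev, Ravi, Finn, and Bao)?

There are 9 choices for 1st place, 8 for 2nd, and so on down to 5 for position 5.
That gives 9 × 8 × 7 × 6 × 5 = 15120.

15120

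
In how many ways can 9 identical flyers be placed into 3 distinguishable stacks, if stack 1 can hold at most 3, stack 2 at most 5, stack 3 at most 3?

6

Ignoring the caps, the number of non-negative solutions to x_1+…+x_3 = 9 is C(11,2) = 55.
Subtract solutions that violate a single cap (substitute x_i' = x_i − (cap_i+1)): x_1 ≥ 4 gives C(7,2) = 21; x_2 ≥ 6 gives C(5,2) = 10; x_3 ≥ 4 gives C(7,2) = 21. Together 52.
Add back pairs where two caps are both exceeded: 0 + 3 + 0 = 3.
By inclusion–exclusion the count is 55 − 52 + 3 = 6.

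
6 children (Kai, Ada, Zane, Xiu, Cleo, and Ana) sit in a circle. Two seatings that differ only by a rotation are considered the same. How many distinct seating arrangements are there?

120

Around a circle, 6 distinct people have 6!/6 = (5)! = 120 rotationally distinct seatings.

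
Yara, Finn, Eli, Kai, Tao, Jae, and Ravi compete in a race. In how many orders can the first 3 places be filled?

This is an ordered selection of 3 from 7: P(7,3).
That gives 7 × 6 × 5 = 210.

210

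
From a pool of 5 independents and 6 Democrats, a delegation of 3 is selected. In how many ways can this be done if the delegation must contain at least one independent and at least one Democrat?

135

Total 3-person selections from all 11: C(11,3) = 165.
Selections missing a whole group: no independents → C(6,3) = 20; no Democrats → C(5,3) = 10.
Both groups omitted at once is impossible, so 165 − 30 = 135.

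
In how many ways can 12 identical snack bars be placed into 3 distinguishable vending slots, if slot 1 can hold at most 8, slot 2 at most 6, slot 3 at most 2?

12

By stars and bars, unrestricted non-negative solutions to x_1+…+x_3 = 12 number C(12+2,2) = 91.
Subtract solutions that violate a single cap (substitute x_i' = x_i − (cap_i+1)): x_1 ≥ 9 gives C(5,2) = 10; x_2 ≥ 7 gives C(7,2) = 21; x_3 ≥ 3 gives C(11,2) = 55. Together 86.
Add back pairs where two caps are both exceeded: 0 + 1 + 6 = 7.
By inclusion–exclusion the count is 91 − 86 + 7 = 12.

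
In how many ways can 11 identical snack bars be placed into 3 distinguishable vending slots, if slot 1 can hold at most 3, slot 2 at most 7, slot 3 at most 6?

Ignoring the caps, the number of non-negative solutions to x_1+…+x_3 = 11 is C(13,2) = 78.
Subtract solutions that violate a single cap (substitute x_i' = x_i − (cap_i+1)): x_1 ≥ 4 gives C(9,2) = 36; x_2 ≥ 8 gives C(5,2) = 10; x_3 ≥ 7 gives C(6,2) = 15. Together 61.
Add back pairs where two caps are both exceeded: 0 + 1 + 0 = 1.
By inclusion–exclusion the count is 78 − 61 + 1 = 18.

18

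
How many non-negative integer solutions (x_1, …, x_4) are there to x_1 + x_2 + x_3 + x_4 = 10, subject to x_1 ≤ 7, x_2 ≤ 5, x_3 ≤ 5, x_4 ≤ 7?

Ignoring the caps, the number of non-negative solutions to x_1+…+x_4 = 10 is C(13,3) = 286.
Subtract solutions that violate a single cap (substitute x_i' = x_i − (cap_i+1)): x_1 ≥ 8 gives C(5,3) = 10; x_2 ≥ 6 gives C(7,3) = 35; x_3 ≥ 6 gives C(7,3) = 35; x_4 ≥ 8 gives C(5,3) = 10. Together 90.
No two caps can be exceeded simultaneously, so the pair terms are all 0.
By inclusion–exclusion the count is 286 − 90 + 0 = 196.

196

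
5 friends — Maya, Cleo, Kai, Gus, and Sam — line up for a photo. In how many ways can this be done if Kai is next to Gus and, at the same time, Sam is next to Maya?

Treat {Kai,Gus} as one block (2 orders) and {Sam,Maya} as another (2 orders).
That leaves 3 units to arrange: 2 × 2 × 3! = 4 × 6 = 24.

24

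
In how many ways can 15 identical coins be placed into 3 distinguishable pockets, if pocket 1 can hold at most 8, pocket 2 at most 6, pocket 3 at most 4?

10

Without the upper bounds there are C(17,2) = 136 ways to split 15 among 3 pockets.
Subtract solutions that violate a single cap (substitute x_i' = x_i − (cap_i+1)): x_1 ≥ 9 gives C(8,2) = 28; x_2 ≥ 7 gives C(10,2) = 45; x_3 ≥ 5 gives C(12,2) = 66. Together 139.
Add back pairs where two caps are both exceeded: 0 + 3 + 10 = 13.
By inclusion–exclusion the count is 136 − 139 + 13 = 10.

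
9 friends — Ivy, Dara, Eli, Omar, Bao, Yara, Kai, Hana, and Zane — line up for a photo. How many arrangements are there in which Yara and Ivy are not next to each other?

282240

Of the 9! = 362880 arrangements, those with Yara and Ivy adjacent number 2 × 8! = 80640 (treat the pair as a block with 2 internal orders).
Complementary counting: 362880 − 80640 = 282240.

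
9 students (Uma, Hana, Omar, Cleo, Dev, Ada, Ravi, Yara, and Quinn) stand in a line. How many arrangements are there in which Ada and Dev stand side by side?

80640

Glue Ada and Dev into one block (2 internal orders), leaving 8 units to arrange in a row.
So the count is 2·(8)! = 80640.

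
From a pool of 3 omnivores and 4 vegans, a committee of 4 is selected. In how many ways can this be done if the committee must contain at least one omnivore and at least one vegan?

34

With no constraint there are C(7,4) = 35 possible selections.
Selections missing a whole group: no omnivores → C(4,4) = 1; no vegans → C(3,4) = 0.
Both groups omitted at once is impossible, so 35 − 1 = 34.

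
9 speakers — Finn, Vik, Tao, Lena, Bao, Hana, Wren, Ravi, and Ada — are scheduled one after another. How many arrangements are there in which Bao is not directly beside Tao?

There are 9! = 362880 arrangements in all. If Bao and Tao are adjacent, merging them into one block gives 2·(8)! = 80640 arrangements.
Complementary counting: 362880 − 80640 = 282240.

282240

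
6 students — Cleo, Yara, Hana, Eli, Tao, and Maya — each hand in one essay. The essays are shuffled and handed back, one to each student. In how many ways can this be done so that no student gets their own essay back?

265

Let Aᵢ be the assignments in which student i gets their own essay. We want the size of the complement of A₁∪…∪A_6.
By inclusion–exclusion this is Σ_{j=0}^{6} (−1)^j C(6,j)·(6−j)!.
Computing: 720 − 720 + 360 − 120 + 30 − 6 + 1 = 265.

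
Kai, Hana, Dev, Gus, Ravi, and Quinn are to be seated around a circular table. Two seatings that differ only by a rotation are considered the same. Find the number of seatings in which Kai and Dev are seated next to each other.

Glue Kai and Dev into a block (2 internal orders). Seating 5 units around a circle gives (4)! arrangements.
So 2 × (4)! = 2 × 24 = 48.

48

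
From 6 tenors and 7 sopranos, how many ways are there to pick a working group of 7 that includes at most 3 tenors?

1058

Split by how many tenors are chosen (0 through 3).
Sum: C(6,0)·C(7,7) + C(6,1)·C(7,6) + C(6,2)·C(7,5) + C(6,3)·C(7,4) = 1 + 42 + 315 + 700 = 1058.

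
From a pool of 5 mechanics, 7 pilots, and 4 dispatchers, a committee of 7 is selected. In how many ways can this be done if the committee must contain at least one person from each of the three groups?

10283

With no constraint there are C(16,7) = 11440 possible selections.
Subtract selections that omit an entire group: no mechanics → C(11,7) = 330; no pilots → C(9,7) = 36; no dispatchers → C(12,7) = 792.
Add back selections omitting two groups (i.e. drawn from a single group): C(5,7) + C(7,7) + C(4,7) = 1.
By inclusion–exclusion: 11440 − 1158 + 1 = 10283.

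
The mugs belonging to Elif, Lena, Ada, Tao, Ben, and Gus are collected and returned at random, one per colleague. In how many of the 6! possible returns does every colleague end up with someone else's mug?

265

This is the derangement count D_6: permutations of 6 items with no fixed point.
By inclusion–exclusion this is Σ_{j=0}^{6} (−1)^j C(6,j)·(6−j)!.
Computing: 720 − 720 + 360 − 120 + 30 − 6 + 1 = 265.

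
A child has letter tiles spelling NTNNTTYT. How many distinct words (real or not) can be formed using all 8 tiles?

280

Letter multiplicities in NTNNTTYT: N×3, T×4, Y×1.
The number of distinct arrangements is 8!/(4!·3!) = 40320/144 = 280.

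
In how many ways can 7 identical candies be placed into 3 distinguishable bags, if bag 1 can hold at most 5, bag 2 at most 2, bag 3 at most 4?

12

By stars and bars, unrestricted non-negative solutions to x_1+…+x_3 = 7 number C(7+2,2) = 36.
Subtract solutions that violate a single cap (substitute x_i' = x_i − (cap_i+1)): x_1 ≥ 6 gives C(3,2) = 3; x_2 ≥ 3 gives C(6,2) = 15; x_3 ≥ 5 gives C(4,2) = 6. Together 24.
No two caps can be exceeded simultaneously, so the pair terms are all 0.
By inclusion–exclusion the count is 36 − 24 + 0 = 12.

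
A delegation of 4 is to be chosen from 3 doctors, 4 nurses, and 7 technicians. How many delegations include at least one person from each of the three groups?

462

Unrestricted: C(14,4) = 1001 ways to pick any 4 of the 14.
Subtract selections that omit an entire group: no doctors → C(11,4) = 330; no nurses → C(10,4) = 210; no technicians → C(7,4) = 35.
Add back selections omitting two groups (i.e. drawn from a single group): C(3,4) + C(4,4) + C(7,4) = 36.
By inclusion–exclusion: 1001 − 575 + 36 = 462.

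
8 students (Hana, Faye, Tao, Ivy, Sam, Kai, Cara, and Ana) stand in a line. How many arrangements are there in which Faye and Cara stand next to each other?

Place the 6 others and the Faye-Cara pair as 7 objects in a line; the pair has 2 internal arrangements.
That gives 2 × 7! = 2 × 5040 = 10080.

10080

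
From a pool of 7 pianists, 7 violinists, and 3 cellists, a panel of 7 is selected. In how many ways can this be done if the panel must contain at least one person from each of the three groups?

15778

Unrestricted: C(17,7) = 19448 ways to pick any 7 of the 17.
Selections missing a whole group: no pianists → C(10,7) = 120; no violinists → C(10,7) = 120; no cellists → C(14,7) = 3432.
Add back selections omitting two groups (i.e. drawn from a single group): C(7,7) + C(7,7) + C(3,7) = 2.
By inclusion–exclusion: 19448 − 3672 + 2 = 15778.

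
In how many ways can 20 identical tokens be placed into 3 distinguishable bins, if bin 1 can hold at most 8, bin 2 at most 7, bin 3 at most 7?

Ignoring the caps, the number of non-negative solutions to x_1+…+x_3 = 20 is C(22,2) = 231.
Subtract solutions that violate a single cap (substitute x_i' = x_i − (cap_i+1)): x_1 ≥ 9 gives C(13,2) = 78; x_2 ≥ 8 gives C(14,2) = 91; x_3 ≥ 8 gives C(14,2) = 91. Together 260.
Add back pairs where two caps are both exceeded: 10 + 10 + 15 = 35.
By inclusion–exclusion the count is 231 − 260 + 35 = 6.

6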